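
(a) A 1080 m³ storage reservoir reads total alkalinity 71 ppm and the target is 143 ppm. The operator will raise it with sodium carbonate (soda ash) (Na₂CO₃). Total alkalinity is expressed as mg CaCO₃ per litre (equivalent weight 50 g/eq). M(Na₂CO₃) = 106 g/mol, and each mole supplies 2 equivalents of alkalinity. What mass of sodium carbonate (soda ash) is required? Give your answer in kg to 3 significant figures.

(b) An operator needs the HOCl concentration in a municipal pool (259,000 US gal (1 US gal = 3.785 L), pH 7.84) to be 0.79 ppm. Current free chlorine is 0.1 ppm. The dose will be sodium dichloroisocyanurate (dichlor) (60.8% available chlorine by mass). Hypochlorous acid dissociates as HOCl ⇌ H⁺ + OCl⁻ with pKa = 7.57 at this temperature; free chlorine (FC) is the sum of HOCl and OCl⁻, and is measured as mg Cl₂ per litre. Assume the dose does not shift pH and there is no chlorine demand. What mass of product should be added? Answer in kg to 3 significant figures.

(a) 82.4 kg; (b) 3.48 kg

(a) Volume: 1080 m³ = 1,080,000 L.
(a) Alkalinity to add: (143 − 71) = 72 mg/L as CaCO₃ × 1,080,000 L = 77,760 g as CaCO₃.
(a) Equivalents: 77,760 g ÷ 50 g/eq = 1555 eq.
(a) Each mole of Na₂CO₃ supplies 2 eq, so 1555 / 2 = 777.6 mol.
(a) Mass: 777.6 mol × 106 g/mol = 82,430 g.

(b) Volume: 259,000 US gal × 3.785 L/gal = 980,315 L.
(b) [OCl⁻]/[HOCl] = 10^(pH − pKa) = 10^(7.84 − 7.57) = 1.862; fraction as HOCl = 1/(1 + 1.862) = 0.3494.
(b) Free chlorine required for 0.79 ppm HOCl: 0.79 / 0.3494 = 2.261 ppm.
(b) FC to add: 2.261 − 0.1 = 2.161 mg/L as Cl₂.
(b) Cl₂ equivalent: 2.161 mg/L × 980,315 L = 2119 g.
(b) Product at 60.8% available Cl: 2119 / 0.608 = 3484 g.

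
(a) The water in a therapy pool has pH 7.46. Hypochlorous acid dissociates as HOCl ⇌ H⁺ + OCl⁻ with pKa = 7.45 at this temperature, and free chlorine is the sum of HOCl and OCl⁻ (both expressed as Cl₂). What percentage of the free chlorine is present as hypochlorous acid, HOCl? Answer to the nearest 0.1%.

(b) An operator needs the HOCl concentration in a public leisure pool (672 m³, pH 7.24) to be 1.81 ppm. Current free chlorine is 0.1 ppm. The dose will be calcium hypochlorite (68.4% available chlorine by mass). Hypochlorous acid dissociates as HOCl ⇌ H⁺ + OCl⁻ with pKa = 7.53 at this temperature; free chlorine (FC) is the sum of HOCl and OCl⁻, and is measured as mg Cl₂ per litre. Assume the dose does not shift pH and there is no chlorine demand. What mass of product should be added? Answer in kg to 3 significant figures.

(a) 49.4%; (b) 2.59 kg

(a) [OCl⁻]/[HOCl] = 10^(pH − pKa) = 10^(7.46 − 7.45) = 10^0.01 = 1.023.
(a) Fraction as HOCl = 1 / (1 + 1.023) = 0.4942.

(b) Volume: 672 m³ = 672,000 L.
(b) [OCl⁻]/[HOCl] = 10^(pH − pKa) = 10^(7.24 − 7.53) = 0.5129; fraction as HOCl = 1/(1 + 0.5129) = 0.661.
(b) Free chlorine required for 1.81 ppm HOCl: 1.81 / 0.661 = 2.738 ppm.
(b) FC to add: 2.738 − 0.1 = 2.638 mg/L as Cl₂.
(b) Cl₂ equivalent: 2.638 mg/L × 672,000 L = 1773 g.
(b) Product at 68.4% available Cl: 1773 / 0.684 = 2592 g.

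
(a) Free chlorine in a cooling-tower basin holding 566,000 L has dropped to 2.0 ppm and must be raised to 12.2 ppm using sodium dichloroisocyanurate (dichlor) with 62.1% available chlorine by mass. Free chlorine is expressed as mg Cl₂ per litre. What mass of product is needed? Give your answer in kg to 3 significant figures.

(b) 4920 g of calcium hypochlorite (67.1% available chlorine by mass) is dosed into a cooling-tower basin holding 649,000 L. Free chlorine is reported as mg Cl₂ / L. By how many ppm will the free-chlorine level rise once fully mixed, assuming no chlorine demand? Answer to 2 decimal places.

(a) Chlorine deficit: 12.2 − 2.0 = 10.2 ppm = 10.2 mg/L as Cl₂.
(a) Cl₂ equivalent needed: 10.2 mg/L × 566,000 L = 5,773,000 mg = 5773 g.
(a) Product at 62.1% available chlorine: 5773 / 0.621 = 9297 g.

(b) Available chlorine delivered: 4920 g × 0.671 = 3301 g as Cl₂.
(b) Concentration rise: 3301 g / 649,000 L = 5.087 mg/L = 5.09 ppm.

(a) 9.30 kg; (b) 5.09 ppm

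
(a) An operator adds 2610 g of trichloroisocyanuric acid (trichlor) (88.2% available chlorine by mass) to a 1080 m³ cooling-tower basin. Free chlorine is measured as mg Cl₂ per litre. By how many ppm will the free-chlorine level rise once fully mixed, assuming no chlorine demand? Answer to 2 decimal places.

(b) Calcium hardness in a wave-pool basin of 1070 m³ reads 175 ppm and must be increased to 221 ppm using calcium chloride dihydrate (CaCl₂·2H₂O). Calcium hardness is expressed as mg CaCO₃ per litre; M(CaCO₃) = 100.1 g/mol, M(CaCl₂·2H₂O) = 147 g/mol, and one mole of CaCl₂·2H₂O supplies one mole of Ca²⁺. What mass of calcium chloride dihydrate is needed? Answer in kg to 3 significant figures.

(a) 2.13 ppm; (b) 72.3 kg

(a) Volume: 1080 m³ = 1,080,000 L.
(a) Available chlorine delivered: 2610 g × 0.882 = 2302 g as Cl₂.
(a) Concentration rise: 2302 g / 1,080,000 L = 2.131 mg/L = 2.13 ppm.

(b) Volume: 1070 m³ = 1,070,000 L.
(b) Hardness to add: (221 − 175) = 46 mg/L as CaCO₃ × 1,070,000 L = 49,220 g as CaCO₃.
(b) Moles of Ca²⁺ (1 mol Ca²⁺ ≡ 1 mol CaCO₃): 49,220 / 100.1 g/mol = 491.7 mol.
(b) Mass of CaCl₂·2H₂O: 491.7 × 147 = 72,280 g.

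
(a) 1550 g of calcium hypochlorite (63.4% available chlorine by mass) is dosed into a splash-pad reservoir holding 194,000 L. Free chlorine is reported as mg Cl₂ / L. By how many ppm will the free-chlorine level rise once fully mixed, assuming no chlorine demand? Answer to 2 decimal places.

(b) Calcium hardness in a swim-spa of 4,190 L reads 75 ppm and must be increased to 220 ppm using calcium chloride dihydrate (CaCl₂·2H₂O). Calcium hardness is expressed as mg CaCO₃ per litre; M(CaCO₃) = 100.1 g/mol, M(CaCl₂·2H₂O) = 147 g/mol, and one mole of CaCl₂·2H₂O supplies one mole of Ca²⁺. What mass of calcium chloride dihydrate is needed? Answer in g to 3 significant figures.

(a) 5.07 ppm; (b) 892 g

(a) Available chlorine delivered: 1550 g × 0.634 = 982.7 g as Cl₂.
(a) Concentration rise: 982.7 g / 194,000 L = 5.065 mg/L = 5.07 ppm.

(b) Hardness to add: (220 − 75) = 145 mg/L as CaCO₃ × 4,190 L = 607.5 g as CaCO₃.
(b) Moles of Ca²⁺ (1 mol Ca²⁺ ≡ 1 mol CaCO₃): 607.5 / 100.1 g/mol = 6.069 mol.
(b) Mass of CaCl₂·2H₂O: 6.069 × 147 = 892.2 g.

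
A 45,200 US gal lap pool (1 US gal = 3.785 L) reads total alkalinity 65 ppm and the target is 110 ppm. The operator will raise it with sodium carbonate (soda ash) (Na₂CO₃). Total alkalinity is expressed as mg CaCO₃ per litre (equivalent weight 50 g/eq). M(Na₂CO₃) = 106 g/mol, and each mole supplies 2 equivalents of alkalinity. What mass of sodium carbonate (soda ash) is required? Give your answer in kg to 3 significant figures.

Volume: 45,200 US gal × 3.785 L/gal = 171,082 L.
Alkalinity to add: (110 − 65) = 45 mg/L as CaCO₃ × 171,082 L = 7699 g as CaCO₃.
Equivalents: 7699 g ÷ 50 g/eq = 154 eq.
Each mole of Na₂CO₃ supplies 2 eq, so 154 / 2 = 76.99 mol.
Mass: 76.99 mol × 106 g/mol = 8161 g.

8.16 kg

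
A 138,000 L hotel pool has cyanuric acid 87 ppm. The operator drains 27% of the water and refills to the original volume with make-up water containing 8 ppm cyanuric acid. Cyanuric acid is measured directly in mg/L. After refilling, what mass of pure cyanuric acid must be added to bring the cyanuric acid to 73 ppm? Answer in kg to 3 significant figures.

After draining 27% and refilling: 87 × 0.73 + 8 × 0.27 = 65.67 ppm.
Deficit to target: 73 − 65.67 = 7.33 mg/L.
Mass: 7.33 mg/L × 138,000 L = 1012 g cyanuric acid.

1.01 kg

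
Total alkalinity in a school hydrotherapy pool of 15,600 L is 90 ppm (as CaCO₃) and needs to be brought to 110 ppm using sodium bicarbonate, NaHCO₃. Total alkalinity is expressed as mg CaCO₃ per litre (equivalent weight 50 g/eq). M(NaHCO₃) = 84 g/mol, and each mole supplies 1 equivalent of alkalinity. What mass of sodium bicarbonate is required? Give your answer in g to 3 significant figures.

Alkalinity to add: (110 − 90) = 20 mg/L as CaCO₃ × 15,600 L = 312 g as CaCO₃.
Equivalents: 312 g ÷ 50 g/eq = 6.24 eq.
NaHCO₃ supplies 1 eq per mole → 6.24 mol.
Mass: 6.24 mol × 84 g/mol = 524.2 g.

524 g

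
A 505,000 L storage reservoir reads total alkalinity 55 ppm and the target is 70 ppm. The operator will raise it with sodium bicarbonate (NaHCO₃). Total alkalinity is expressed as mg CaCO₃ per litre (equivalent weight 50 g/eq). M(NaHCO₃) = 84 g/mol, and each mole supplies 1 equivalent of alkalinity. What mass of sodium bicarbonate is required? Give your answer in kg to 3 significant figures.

12.7 kg

Alkalinity to add: (70 − 55) = 15 mg/L as CaCO₃ × 505,000 L = 7575 g as CaCO₃.
Equivalents: 7575 g ÷ 50 g/eq = 151.5 eq.
NaHCO₃ supplies 1 eq per mole → 151.5 mol.
Mass: 151.5 mol × 84 g/mol = 12,730 g.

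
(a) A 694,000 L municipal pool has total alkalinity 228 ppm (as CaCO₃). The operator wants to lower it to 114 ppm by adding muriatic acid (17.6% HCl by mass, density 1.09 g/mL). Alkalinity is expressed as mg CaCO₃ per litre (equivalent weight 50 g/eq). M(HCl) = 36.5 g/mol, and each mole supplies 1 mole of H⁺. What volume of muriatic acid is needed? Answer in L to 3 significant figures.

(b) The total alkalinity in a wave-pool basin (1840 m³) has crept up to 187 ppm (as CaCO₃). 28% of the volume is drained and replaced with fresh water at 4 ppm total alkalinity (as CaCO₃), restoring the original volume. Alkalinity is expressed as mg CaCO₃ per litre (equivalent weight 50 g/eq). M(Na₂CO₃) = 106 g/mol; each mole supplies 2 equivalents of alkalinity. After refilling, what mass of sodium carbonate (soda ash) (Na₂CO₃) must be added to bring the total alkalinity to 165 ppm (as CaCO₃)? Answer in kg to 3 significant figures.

(a) 301 L; (b) 57.0 kg

(a) Alkalinity to neutralize: (228 − 114) = 114 mg/L as CaCO₃ × 694,000 L = 79,120 g as CaCO₃.
(a) Equivalents of H⁺ required: 79,120 ÷ 50 g/eq = 1582 eq = 1582 mol HCl.
(a) Mass of HCl: 1582 × 36.5 = 57,750 g.
(a) Mass of 17.6% solution: 57,750 / 0.176 = 328,200 g.
(a) Volume: 328,200 g ÷ 1.09 g/mL = 301,100 mL.

(b) Volume: 1840 m³ = 1,840,000 L.
(b) After draining 28% and refilling: 187 × 0.72 + 4 × 0.28 = 135.76 ppm.
(b) Deficit to target: 165 − 135.76 = 29.24 mg/L.
(b) As CaCO₃: 29.24 mg/L × 1,840,000 L = 53,800 g; ÷ 50 g/eq ÷ 2 = 538 mol Na₂CO₃.
(b) Mass: 538 × 106 = 57,030 g.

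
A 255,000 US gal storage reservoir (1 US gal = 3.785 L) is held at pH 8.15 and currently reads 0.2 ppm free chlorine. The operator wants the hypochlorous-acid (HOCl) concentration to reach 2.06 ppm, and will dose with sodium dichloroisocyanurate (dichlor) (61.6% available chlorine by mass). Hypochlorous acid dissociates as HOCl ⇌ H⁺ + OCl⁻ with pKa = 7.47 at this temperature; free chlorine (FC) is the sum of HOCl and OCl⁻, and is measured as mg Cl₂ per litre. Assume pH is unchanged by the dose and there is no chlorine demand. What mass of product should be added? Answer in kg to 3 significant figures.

18.4 kg

Volume: 255,000 US gal × 3.785 L/gal = 965,175 L.
[OCl⁻]/[HOCl] = 10^(pH − pKa) = 10^(8.15 − 7.47) = 4.786; fraction as HOCl = 1/(1 + 4.786) = 0.1728.
Free chlorine required for 2.06 ppm HOCl: 2.06 / 0.1728 = 11.92 ppm.
FC to add: 11.92 − 0.2 = 11.72 mg/L as Cl₂.
Cl₂ equivalent: 11.72 mg/L × 965,175 L = 11,310 g.
Product at 61.6% available Cl: 11,310 / 0.616 = 18,360 g.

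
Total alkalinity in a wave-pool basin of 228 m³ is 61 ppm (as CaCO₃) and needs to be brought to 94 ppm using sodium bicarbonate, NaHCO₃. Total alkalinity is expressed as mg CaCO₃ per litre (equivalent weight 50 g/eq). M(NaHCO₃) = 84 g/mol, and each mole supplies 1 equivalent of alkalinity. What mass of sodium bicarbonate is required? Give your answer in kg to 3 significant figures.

Volume: 228 m³ = 228,000 L.
Alkalinity to add: (94 − 61) = 33 mg/L as CaCO₃ × 228,000 L = 7524 g as CaCO₃.
Equivalents: 7524 g ÷ 50 g/eq = 150.5 eq.
NaHCO₃ supplies 1 eq per mole → 150.5 mol.
Mass: 150.5 mol × 84 g/mol = 12,640 g.

12.6 kg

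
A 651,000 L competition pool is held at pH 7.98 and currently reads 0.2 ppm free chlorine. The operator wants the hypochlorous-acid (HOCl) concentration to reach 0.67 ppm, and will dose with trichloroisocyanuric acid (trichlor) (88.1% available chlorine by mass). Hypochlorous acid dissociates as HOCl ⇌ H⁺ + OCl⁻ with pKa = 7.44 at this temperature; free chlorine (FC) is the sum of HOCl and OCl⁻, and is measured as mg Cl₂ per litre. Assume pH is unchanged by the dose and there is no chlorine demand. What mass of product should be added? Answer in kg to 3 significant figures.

[OCl⁻]/[HOCl] = 10^(pH − pKa) = 10^(7.98 − 7.44) = 3.467; fraction as HOCl = 1/(1 + 3.467) = 0.2238.
Free chlorine required for 0.67 ppm HOCl: 0.67 / 0.2238 = 2.993 ppm.
FC to add: 2.993 − 0.2 = 2.793 mg/L as Cl₂.
Cl₂ equivalent: 2.793 mg/L × 651,000 L = 1818 g.
Product at 88.1% available Cl: 1818 / 0.881 = 2064 g.

2.06 kg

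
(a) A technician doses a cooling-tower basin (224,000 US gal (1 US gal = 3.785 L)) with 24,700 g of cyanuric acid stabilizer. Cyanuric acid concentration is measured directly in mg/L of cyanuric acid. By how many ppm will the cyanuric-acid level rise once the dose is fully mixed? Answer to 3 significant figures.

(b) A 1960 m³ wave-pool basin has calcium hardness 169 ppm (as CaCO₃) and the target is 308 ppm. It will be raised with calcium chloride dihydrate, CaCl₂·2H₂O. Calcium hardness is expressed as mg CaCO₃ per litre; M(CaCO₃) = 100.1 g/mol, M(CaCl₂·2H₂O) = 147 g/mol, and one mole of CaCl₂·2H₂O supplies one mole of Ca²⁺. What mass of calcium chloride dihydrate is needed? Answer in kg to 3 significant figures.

(a) 29.1 ppm; (b) 400 kg

(a) Volume: 224,000 US gal × 3.785 L/gal = 847,840 L.
(a) Rise: 24,700 g / 847,840 L × 1000 = 29.13 mg/L.

(b) Volume: 1960 m³ = 1,960,000 L.
(b) Hardness to add: (308 − 169) = 139 mg/L as CaCO₃ × 1,960,000 L = 272,400 g as CaCO₃.
(b) Moles of Ca²⁺ (1 mol Ca²⁺ ≡ 1 mol CaCO₃): 272,400 / 100.1 g/mol = 2722 mol.
(b) Mass of CaCl₂·2H₂O: 2722 × 147 = 400,100 g.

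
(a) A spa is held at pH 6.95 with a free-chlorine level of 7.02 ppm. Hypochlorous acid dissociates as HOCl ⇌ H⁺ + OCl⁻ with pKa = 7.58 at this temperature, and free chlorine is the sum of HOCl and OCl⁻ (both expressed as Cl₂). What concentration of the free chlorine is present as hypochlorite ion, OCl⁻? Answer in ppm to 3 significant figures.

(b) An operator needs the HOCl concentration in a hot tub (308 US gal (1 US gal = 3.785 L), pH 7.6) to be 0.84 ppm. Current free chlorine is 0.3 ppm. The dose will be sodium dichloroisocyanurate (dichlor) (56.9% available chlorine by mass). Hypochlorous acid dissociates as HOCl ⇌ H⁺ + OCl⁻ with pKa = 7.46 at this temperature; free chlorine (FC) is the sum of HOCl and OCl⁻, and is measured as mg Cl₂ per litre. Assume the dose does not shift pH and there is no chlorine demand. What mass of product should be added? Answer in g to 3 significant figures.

(a) 1.33 ppm; (b) 3.48 g

(a) [OCl⁻]/[HOCl] = 10^(pH − pKa) = 10^(6.95 − 7.58) = 10^-0.63 = 0.2344.
(a) Fraction as HOCl = 1 / (1 + 0.2344) = 0.8101.
(a) OCl⁻ = (1 − 0.8101) × 7.02 ppm = 1.333 ppm.

(b) Volume: 308 US gal × 3.785 L/gal = 1,166 L.
(b) [OCl⁻]/[HOCl] = 10^(pH − pKa) = 10^(7.6 − 7.46) = 1.38; fraction as HOCl = 1/(1 + 1.38) = 0.4201.
(b) Free chlorine required for 0.84 ppm HOCl: 0.84 / 0.4201 = 2 ppm.
(b) FC to add: 2 − 0.3 = 1.7 mg/L as Cl₂.
(b) Cl₂ equivalent: 1.7 mg/L × 1,166 L = 1.981 g.
(b) Product at 56.9% available Cl: 1.981 / 0.569 = 3.482 g.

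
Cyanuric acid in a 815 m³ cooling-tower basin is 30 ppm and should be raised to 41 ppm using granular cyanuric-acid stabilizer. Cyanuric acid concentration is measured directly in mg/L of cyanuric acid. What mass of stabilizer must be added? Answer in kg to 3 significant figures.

8.96 kg

Volume: 815 m³ = 815,000 L.
CYA to add: (41 − 30) = 11 mg/L × 815,000 L = 8965 g cyanuric acid.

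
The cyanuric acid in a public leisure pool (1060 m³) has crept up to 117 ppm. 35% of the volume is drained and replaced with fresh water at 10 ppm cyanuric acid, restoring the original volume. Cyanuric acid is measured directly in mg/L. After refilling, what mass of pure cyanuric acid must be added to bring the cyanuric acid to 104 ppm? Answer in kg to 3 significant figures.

Volume: 1060 m³ = 1,060,000 L.
After draining 35% and refilling: 117 × 0.65 + 10 × 0.35 = 79.55 ppm.
Deficit to target: 104 − 79.55 = 24.45 mg/L.
Mass: 24.45 mg/L × 1,060,000 L = 25,920 g cyanuric acid.

25.9 kg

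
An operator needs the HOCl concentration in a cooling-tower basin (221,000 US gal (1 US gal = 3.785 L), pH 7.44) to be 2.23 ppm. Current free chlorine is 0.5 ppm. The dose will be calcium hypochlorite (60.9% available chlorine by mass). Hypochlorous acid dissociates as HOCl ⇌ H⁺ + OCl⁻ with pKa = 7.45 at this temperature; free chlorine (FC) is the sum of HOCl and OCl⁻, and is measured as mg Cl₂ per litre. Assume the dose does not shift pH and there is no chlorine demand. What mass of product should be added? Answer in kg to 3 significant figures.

Volume: 221,000 US gal × 3.785 L/gal = 836,485 L.
[OCl⁻]/[HOCl] = 10^(pH − pKa) = 10^(7.44 − 7.45) = 0.9772; fraction as HOCl = 1/(1 + 0.9772) = 0.5058.
Free chlorine required for 2.23 ppm HOCl: 2.23 / 0.5058 = 4.409 ppm.
FC to add: 4.409 − 0.5 = 3.909 mg/L as Cl₂.
Cl₂ equivalent: 3.909 mg/L × 836,485 L = 3270 g.
Product at 60.9% available Cl: 3270 / 0.609 = 5369 g.

5.37 kg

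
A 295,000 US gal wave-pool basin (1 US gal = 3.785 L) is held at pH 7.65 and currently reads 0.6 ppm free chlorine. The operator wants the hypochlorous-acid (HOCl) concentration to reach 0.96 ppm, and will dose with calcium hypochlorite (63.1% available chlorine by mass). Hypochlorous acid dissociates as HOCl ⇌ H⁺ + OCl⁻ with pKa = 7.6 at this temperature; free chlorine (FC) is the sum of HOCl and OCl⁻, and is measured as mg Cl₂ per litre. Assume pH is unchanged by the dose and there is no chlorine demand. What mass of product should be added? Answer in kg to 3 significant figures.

2.54 kg

Volume: 295,000 US gal × 3.785 L/gal = 1,116,575 L.
[OCl⁻]/[HOCl] = 10^(pH − pKa) = 10^(7.65 − 7.6) = 1.122; fraction as HOCl = 1/(1 + 1.122) = 0.4712.
Free chlorine required for 0.96 ppm HOCl: 0.96 / 0.4712 = 2.037 ppm.
FC to add: 2.037 − 0.6 = 1.437 mg/L as Cl₂.
Cl₂ equivalent: 1.437 mg/L × 1,116,575 L = 1605 g.
Product at 63.1% available Cl: 1605 / 0.631 = 2543 g.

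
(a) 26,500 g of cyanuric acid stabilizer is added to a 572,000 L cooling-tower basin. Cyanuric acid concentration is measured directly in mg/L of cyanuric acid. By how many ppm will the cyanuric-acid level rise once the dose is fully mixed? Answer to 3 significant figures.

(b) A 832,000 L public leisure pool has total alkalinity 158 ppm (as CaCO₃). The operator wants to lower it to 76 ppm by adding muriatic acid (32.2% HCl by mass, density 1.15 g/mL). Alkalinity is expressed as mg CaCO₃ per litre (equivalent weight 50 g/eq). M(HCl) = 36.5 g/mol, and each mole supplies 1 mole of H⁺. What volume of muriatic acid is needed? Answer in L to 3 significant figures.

(a) 46.3 ppm; (b) 134 L

(a) Rise: 26,500 g / 572,000 L × 1000 = 46.33 mg/L.

(b) Alkalinity to neutralize: (158 − 76) = 82 mg/L as CaCO₃ × 832,000 L = 68,220 g as CaCO₃.
(b) Equivalents of H⁺ required: 68,220 ÷ 50 g/eq = 1364 eq = 1364 mol HCl.
(b) Mass of HCl: 1364 × 36.5 = 49,800 g.
(b) Mass of 32.2% solution: 49,800 / 0.322 = 154,700 g.
(b) Volume: 154,700 g ÷ 1.15 g/mL = 134,500 mL.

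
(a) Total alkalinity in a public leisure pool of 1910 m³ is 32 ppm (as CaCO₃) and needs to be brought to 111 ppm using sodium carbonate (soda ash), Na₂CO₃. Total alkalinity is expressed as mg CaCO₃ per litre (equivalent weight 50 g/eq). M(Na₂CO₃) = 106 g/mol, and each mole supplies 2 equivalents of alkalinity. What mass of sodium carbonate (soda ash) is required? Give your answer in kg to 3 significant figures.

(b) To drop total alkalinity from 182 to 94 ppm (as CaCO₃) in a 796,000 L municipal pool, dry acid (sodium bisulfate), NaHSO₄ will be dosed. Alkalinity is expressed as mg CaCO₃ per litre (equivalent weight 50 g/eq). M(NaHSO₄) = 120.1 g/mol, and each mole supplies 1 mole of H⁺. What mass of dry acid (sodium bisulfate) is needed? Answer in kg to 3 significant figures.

(a) 160 kg; (b) 168 kg

(a) Volume: 1910 m³ = 1,910,000 L.
(a) Alkalinity to add: (111 − 32) = 79 mg/L as CaCO₃ × 1,910,000 L = 150,900 g as CaCO₃.
(a) Equivalents: 150,900 g ÷ 50 g/eq = 3018 eq.
(a) Each mole of Na₂CO₃ supplies 2 eq, so 3018 / 2 = 1509 mol.
(a) Mass: 1509 mol × 106 g/mol = 159,900 g.

(b) Alkalinity to neutralize: (182 − 94) = 88 mg/L as CaCO₃ × 796,000 L = 70,050 g as CaCO₃.
(b) Equivalents of H⁺ required: 70,050 ÷ 50 g/eq = 1401 eq = 1401 mol NaHSO₄.
(b) Mass of NaHSO₄: 1401 × 120.1 = 168,300 g.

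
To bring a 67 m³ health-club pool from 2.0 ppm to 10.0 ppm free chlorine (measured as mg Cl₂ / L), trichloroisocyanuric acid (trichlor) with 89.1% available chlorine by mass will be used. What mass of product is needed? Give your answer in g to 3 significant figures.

Volume: 67 m³ = 67,000 L.
Chlorine deficit: 10.0 − 2.0 = 8 ppm = 8 mg/L as Cl₂.
Cl₂ equivalent needed: 8 mg/L × 67,000 L = 536,000 mg = 536 g.
Product at 89.1% available chlorine: 536 / 0.891 = 601.6 g.

602 g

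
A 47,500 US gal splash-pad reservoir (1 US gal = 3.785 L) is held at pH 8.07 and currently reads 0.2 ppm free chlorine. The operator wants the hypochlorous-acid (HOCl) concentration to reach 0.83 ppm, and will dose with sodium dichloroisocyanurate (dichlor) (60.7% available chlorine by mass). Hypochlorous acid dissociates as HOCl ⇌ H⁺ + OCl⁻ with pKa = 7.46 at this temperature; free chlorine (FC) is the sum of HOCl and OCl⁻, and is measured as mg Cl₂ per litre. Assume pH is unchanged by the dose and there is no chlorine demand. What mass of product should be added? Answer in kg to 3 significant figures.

1.19 kg

Volume: 47,500 US gal × 3.785 L/gal = 179,788 L.
[OCl⁻]/[HOCl] = 10^(pH − pKa) = 10^(8.07 − 7.46) = 4.074; fraction as HOCl = 1/(1 + 4.074) = 0.1971.
Free chlorine required for 0.83 ppm HOCl: 0.83 / 0.1971 = 4.211 ppm.
FC to add: 4.211 − 0.2 = 4.011 mg/L as Cl₂.
Cl₂ equivalent: 4.011 mg/L × 179,788 L = 721.2 g.
Product at 60.7% available Cl: 721.2 / 0.607 = 1188 g.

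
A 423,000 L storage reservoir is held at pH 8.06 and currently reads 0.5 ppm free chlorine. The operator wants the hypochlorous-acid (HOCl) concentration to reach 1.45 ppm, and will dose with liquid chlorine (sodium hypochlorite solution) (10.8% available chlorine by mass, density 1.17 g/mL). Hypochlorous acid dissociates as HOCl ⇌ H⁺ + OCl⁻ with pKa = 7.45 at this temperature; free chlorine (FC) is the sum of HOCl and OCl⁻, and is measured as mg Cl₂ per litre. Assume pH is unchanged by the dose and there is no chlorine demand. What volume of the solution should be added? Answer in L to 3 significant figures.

[OCl⁻]/[HOCl] = 10^(pH − pKa) = 10^(8.06 − 7.45) = 4.074; fraction as HOCl = 1/(1 + 4.074) = 0.1971.
Free chlorine required for 1.45 ppm HOCl: 1.45 / 0.1971 = 7.357 ppm.
FC to add: 7.357 − 0.5 = 6.857 mg/L as Cl₂.
Cl₂ equivalent: 6.857 mg/L × 423,000 L = 2901 g.
Product at 10.8% available Cl: 2901 / 0.108 = 26,860 g.
Volume: 26,860 g ÷ 1.17 g/mL = 22,950 mL.

23.0 L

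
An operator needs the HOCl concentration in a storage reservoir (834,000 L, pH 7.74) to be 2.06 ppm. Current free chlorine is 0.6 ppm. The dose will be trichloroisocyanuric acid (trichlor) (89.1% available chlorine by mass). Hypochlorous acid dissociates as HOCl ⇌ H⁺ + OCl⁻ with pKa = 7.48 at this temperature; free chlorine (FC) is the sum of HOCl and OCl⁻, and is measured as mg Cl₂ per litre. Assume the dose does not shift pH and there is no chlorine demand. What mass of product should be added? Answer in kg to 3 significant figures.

4.88 kg

[OCl⁻]/[HOCl] = 10^(pH − pKa) = 10^(7.74 − 7.48) = 1.82; fraction as HOCl = 1/(1 + 1.82) = 0.3546.
Free chlorine required for 2.06 ppm HOCl: 2.06 / 0.3546 = 5.809 ppm.
FC to add: 5.809 − 0.6 = 5.209 mg/L as Cl₂.
Cl₂ equivalent: 5.209 mg/L × 834,000 L = 4344 g.
Product at 89.1% available Cl: 4344 / 0.891 = 4875 g.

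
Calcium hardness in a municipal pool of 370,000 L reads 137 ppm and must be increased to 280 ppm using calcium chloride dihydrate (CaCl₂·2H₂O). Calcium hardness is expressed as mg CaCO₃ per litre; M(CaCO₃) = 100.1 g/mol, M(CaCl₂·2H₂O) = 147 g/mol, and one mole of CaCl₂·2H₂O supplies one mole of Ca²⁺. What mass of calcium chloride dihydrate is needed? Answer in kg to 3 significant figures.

77.7 kg

Hardness to add: (280 − 137) = 143 mg/L as CaCO₃ × 370,000 L = 52,910 g as CaCO₃.
Moles of Ca²⁺ (1 mol Ca²⁺ ≡ 1 mol CaCO₃): 52,910 / 100.1 g/mol = 528.6 mol.
Mass of CaCl₂·2H₂O: 528.6 × 147 = 77,700 g.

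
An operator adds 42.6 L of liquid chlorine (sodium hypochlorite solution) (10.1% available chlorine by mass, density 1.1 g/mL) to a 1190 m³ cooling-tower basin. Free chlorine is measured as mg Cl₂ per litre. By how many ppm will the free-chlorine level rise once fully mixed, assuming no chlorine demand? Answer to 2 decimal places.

3.98 ppm

Volume: 1190 m³ = 1,190,000 L.
Mass of solution: 42.6 L × 1000 mL/L × 1.1 g/mL = 46,860 g.
Available chlorine delivered: 46,860 g × 0.101 = 4733 g as Cl₂.
Concentration rise: 4733 g / 1,190,000 L = 3.977 mg/L = 3.98 ppm.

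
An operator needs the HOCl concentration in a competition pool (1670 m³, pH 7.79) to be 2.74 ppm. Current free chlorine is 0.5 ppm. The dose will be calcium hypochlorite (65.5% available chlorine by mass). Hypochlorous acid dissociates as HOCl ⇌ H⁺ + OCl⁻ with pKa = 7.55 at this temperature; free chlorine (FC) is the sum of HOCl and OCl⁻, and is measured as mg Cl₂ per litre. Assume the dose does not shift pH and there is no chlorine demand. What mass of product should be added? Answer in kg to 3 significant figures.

17.9 kg

Volume: 1670 m³ = 1,670,000 L.
[OCl⁻]/[HOCl] = 10^(pH − pKa) = 10^(7.79 − 7.55) = 1.738; fraction as HOCl = 1/(1 + 1.738) = 0.3653.
Free chlorine required for 2.74 ppm HOCl: 2.74 / 0.3653 = 7.502 ppm.
FC to add: 7.502 − 0.5 = 7.002 mg/L as Cl₂.
Cl₂ equivalent: 7.002 mg/L × 1,670,000 L = 11,690 g.
Product at 65.5% available Cl: 11,690 / 0.655 = 17,850 g.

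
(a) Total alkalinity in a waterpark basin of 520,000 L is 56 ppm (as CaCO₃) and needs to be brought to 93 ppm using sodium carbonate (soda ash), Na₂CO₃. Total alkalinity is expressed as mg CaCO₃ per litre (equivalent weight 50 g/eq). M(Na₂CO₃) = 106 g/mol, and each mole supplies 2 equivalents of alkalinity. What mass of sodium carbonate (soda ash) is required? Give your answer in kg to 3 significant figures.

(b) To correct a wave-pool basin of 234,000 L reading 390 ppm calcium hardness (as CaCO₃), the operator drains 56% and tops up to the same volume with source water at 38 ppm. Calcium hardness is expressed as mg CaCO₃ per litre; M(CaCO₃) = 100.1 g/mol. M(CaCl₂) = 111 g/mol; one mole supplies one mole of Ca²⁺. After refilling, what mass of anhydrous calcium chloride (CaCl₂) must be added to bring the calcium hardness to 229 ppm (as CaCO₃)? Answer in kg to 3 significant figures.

(a) 20.4 kg; (b) 9.37 kg

(a) Alkalinity to add: (93 − 56) = 37 mg/L as CaCO₃ × 520,000 L = 19,240 g as CaCO₃.
(a) Equivalents: 19,240 g ÷ 50 g/eq = 384.8 eq.
(a) Each mole of Na₂CO₃ supplies 2 eq, so 384.8 / 2 = 192.4 mol.
(a) Mass: 192.4 mol × 106 g/mol = 20,390 g.

(b) After draining 56% and refilling: 390 × 0.44 + 38 × 0.56 = 192.88 ppm.
(b) Deficit to target: 229 − 192.88 = 36.12 mg/L.
(b) As CaCO₃: 36.12 mg/L × 234,000 L = 8452 g; ÷ 100.1 = 84.44 mol Ca²⁺.
(b) Mass: 84.44 × 111 = 9372 g.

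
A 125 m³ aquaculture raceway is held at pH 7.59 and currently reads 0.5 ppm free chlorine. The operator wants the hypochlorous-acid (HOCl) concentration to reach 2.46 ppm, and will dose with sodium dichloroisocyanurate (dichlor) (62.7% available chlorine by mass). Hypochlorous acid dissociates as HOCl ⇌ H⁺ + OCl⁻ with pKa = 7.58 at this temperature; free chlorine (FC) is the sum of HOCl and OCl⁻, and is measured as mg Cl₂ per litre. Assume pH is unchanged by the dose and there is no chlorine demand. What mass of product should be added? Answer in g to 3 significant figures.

Volume: 125 m³ = 125,000 L.
[OCl⁻]/[HOCl] = 10^(pH − pKa) = 10^(7.59 − 7.58) = 1.023; fraction as HOCl = 1/(1 + 1.023) = 0.4942.
Free chlorine required for 2.46 ppm HOCl: 2.46 / 0.4942 = 4.977 ppm.
FC to add: 4.977 − 0.5 = 4.477 mg/L as Cl₂.
Cl₂ equivalent: 4.477 mg/L × 125,000 L = 559.7 g.
Product at 62.7% available Cl: 559.7 / 0.627 = 892.6 g.

893 g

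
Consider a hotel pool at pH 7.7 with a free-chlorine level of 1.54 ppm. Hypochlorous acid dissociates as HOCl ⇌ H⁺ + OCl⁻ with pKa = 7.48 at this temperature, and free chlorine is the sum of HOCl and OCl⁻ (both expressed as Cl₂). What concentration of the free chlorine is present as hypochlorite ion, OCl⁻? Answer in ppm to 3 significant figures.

[OCl⁻]/[HOCl] = 10^(pH − pKa) = 10^(7.7 − 7.48) = 10^0.22 = 1.66.
Fraction as HOCl = 1 / (1 + 1.66) = 0.376.
OCl⁻ = (1 − 0.376) × 1.54 ppm = 0.961 ppm.

0.961 ppm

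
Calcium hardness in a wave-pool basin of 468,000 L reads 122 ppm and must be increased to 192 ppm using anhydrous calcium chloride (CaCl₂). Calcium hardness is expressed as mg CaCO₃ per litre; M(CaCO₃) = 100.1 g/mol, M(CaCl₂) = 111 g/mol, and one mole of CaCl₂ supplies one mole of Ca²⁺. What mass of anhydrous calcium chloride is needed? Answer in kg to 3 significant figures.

Hardness to add: (192 − 122) = 70 mg/L as CaCO₃ × 468,000 L = 32,760 g as CaCO₃.
Moles of Ca²⁺ (1 mol Ca²⁺ ≡ 1 mol CaCO₃): 32,760 / 100.1 g/mol = 327.3 mol.
Mass of CaCl₂: 327.3 × 111 = 36,330 g.

36.3 kg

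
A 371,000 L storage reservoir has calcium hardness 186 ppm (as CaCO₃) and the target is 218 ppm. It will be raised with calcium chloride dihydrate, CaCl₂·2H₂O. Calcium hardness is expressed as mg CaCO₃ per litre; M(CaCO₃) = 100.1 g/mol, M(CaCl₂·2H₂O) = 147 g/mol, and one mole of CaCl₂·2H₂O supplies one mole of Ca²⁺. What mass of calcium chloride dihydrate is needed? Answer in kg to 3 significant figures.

17.4 kg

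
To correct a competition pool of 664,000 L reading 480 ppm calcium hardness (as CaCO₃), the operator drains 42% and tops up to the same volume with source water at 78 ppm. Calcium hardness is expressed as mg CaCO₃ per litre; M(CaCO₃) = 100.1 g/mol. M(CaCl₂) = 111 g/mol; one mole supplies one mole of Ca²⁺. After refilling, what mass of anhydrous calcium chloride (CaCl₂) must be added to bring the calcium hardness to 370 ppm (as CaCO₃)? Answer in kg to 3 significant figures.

43.3 kg

After draining 42% and refilling: 480 × 0.58 + 78 × 0.42 = 311.16 ppm.
Deficit to target: 370 − 311.16 = 58.84 mg/L.
As CaCO₃: 58.84 mg/L × 664,000 L = 39,070 g; ÷ 100.1 = 390.3 mol Ca²⁺.
Mass: 390.3 × 111 = 43,320 g.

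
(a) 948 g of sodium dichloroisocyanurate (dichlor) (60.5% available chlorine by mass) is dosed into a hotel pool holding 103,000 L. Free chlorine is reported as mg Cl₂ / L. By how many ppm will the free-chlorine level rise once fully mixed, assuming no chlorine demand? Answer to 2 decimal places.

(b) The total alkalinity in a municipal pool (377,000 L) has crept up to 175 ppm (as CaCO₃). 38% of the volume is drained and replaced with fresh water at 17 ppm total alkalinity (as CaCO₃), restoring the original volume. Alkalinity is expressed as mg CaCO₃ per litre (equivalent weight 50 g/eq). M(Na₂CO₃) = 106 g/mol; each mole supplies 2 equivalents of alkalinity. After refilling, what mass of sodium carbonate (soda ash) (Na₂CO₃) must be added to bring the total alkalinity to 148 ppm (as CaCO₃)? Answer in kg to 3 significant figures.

(a) Available chlorine delivered: 948 g × 0.605 = 573.5 g as Cl₂.
(a) Concentration rise: 573.5 g / 103,000 L = 5.568 mg/L = 5.57 ppm.

(b) After draining 38% and refilling: 175 × 0.62 + 17 × 0.38 = 114.96 ppm.
(b) Deficit to target: 148 − 114.96 = 33.04 mg/L.
(b) As CaCO₃: 33.04 mg/L × 377,000 L = 12,460 g; ÷ 50 g/eq ÷ 2 = 124.6 mol Na₂CO₃.
(b) Mass: 124.6 × 106 = 13,200 g.

(a) 5.57 ppm; (b) 13.2 kg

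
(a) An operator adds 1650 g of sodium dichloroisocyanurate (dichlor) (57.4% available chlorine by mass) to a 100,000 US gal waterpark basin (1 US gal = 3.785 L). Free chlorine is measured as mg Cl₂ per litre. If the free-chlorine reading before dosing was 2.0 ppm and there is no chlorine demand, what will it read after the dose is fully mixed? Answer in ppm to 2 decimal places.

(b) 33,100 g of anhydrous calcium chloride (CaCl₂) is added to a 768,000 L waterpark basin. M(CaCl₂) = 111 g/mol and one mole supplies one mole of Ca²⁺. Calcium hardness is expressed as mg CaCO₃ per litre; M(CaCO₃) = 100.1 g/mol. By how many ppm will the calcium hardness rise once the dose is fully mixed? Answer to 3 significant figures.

(a) Volume: 100,000 US gal × 3.785 L/gal = 378,500 L.
(a) Available chlorine delivered: 1650 g × 0.574 = 947.1 g as Cl₂.
(a) Concentration rise: 947.1 g / 378,500 L = 2.502 mg/L = 2.50 ppm.
(a) Final FC: 2.0 + 2.50 = 4.50 ppm.

(b) Moles of Ca²⁺: 33,100 g ÷ 111 g/mol = 298.2 mol.
(b) As CaCO₃: 298.2 mol × 100.1 g/mol = 29,850 g.
(b) Rise: 29,850 g / 768,000 L × 1000 = 38.87 mg/L.

(a) 4.50 ppm; (b) 38.9 ppm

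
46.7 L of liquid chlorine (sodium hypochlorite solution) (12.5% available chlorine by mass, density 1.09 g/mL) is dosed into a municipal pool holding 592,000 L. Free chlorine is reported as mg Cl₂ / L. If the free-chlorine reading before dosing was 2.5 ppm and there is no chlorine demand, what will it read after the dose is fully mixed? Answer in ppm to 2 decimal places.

13.25 ppm

Mass of solution: 46.7 L × 1000 mL/L × 1.09 g/mL = 50,900 g.
Available chlorine delivered: 50,900 g × 0.125 = 6363 g as Cl₂.
Concentration rise: 6363 g / 592,000 L = 10.75 mg/L = 10.75 ppm.
Final FC: 2.5 + 10.75 = 13.25 ppm.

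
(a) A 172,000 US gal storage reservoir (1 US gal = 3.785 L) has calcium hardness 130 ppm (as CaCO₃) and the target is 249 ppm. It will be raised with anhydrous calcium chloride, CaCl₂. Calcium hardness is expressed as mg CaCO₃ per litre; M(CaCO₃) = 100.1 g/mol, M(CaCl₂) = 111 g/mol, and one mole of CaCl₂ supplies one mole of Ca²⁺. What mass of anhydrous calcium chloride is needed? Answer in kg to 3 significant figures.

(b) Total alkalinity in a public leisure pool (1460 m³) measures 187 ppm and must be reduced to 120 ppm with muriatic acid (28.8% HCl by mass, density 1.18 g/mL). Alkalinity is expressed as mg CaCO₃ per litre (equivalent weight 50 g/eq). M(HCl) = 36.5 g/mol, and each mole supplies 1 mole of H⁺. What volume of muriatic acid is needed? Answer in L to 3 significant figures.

(a) Volume: 172,000 US gal × 3.785 L/gal = 651,020 L.
(a) Hardness to add: (249 − 130) = 119 mg/L as CaCO₃ × 651,020 L = 77,470 g as CaCO₃.
(a) Moles of Ca²⁺ (1 mol Ca²⁺ ≡ 1 mol CaCO₃): 77,470 / 100.1 g/mol = 773.9 mol.
(a) Mass of CaCl₂: 773.9 × 111 = 85,910 g.

(b) Volume: 1460 m³ = 1,460,000 L.
(b) Alkalinity to neutralize: (187 − 120) = 67 mg/L as CaCO₃ × 1,460,000 L = 97,820 g as CaCO₃.
(b) Equivalents of H⁺ required: 97,820 ÷ 50 g/eq = 1956 eq = 1956 mol HCl.
(b) Mass of HCl: 1956 × 36.5 = 71,410 g.
(b) Mass of 28.8% solution: 71,410 / 0.288 = 247,900 g.
(b) Volume: 247,900 g ÷ 1.18 g/mL = 210,100 mL.

(a) 85.9 kg; (b) 210 L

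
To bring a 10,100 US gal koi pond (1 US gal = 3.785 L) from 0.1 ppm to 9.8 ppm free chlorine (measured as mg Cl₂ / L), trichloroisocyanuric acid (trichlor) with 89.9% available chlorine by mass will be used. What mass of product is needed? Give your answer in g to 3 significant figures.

Volume: 10,100 US gal × 3.785 L/gal = 38,228 L.
Chlorine deficit: 9.8 − 0.1 = 9.7 ppm = 9.7 mg/L as Cl₂.
Cl₂ equivalent needed: 9.7 mg/L × 38,228 L = 370,800 mg = 370.8 g.
Product at 89.9% available chlorine: 370.8 / 0.899 = 412.5 g.

412 g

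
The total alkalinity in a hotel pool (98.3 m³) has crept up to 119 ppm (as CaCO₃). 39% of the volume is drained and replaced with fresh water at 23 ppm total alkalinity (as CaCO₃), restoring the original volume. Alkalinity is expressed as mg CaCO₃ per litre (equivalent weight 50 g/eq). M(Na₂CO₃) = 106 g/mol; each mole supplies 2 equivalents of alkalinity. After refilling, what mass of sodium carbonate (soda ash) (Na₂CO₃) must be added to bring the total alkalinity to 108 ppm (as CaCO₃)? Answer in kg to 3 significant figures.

Volume: 98.3 m³ = 98,300 L.
After draining 39% and refilling: 119 × 0.61 + 23 × 0.39 = 81.56 ppm.
Deficit to target: 108 − 81.56 = 26.44 mg/L.
As CaCO₃: 26.44 mg/L × 98,300 L = 2599 g; ÷ 50 g/eq ÷ 2 = 25.99 mol Na₂CO₃.
Mass: 25.99 × 106 = 2755 g.

2.75 kg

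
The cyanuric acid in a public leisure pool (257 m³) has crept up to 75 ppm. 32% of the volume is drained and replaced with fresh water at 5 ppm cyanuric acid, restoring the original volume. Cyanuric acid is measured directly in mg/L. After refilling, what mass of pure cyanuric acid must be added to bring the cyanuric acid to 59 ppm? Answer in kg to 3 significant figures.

1.64 kg

Volume: 257 m³ = 257,000 L.
After draining 32% and refilling: 75 × 0.68 + 5 × 0.32 = 52.6 ppm.
Deficit to target: 59 − 52.6 = 6.4 mg/L.
Mass: 6.4 mg/L × 257,000 L = 1645 g cyanuric acid.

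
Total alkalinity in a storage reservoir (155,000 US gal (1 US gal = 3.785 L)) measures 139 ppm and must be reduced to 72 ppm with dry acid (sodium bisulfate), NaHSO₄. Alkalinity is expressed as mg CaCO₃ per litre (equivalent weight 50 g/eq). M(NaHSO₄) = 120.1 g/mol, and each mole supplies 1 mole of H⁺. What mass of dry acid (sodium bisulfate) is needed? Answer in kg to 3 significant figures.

94.4 kg

Volume: 155,000 US gal × 3.785 L/gal = 586,675 L.
Alkalinity to neutralize: (139 − 72) = 67 mg/L as CaCO₃ × 586,675 L = 39,310 g as CaCO₃.
Equivalents of H⁺ required: 39,310 ÷ 50 g/eq = 786.1 eq = 786.1 mol NaHSO₄.
Mass of NaHSO₄: 786.1 × 120.1 = 94,420 g.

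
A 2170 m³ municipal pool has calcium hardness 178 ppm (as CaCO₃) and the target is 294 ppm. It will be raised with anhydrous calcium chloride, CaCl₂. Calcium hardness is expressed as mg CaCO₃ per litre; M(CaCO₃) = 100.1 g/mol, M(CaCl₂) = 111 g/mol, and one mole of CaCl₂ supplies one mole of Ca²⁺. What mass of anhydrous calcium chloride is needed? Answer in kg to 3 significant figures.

Volume: 2170 m³ = 2,170,000 L.
Hardness to add: (294 − 178) = 116 mg/L as CaCO₃ × 2,170,000 L = 251,700 g as CaCO₃.
Moles of Ca²⁺ (1 mol Ca²⁺ ≡ 1 mol CaCO₃): 251,700 / 100.1 g/mol = 2515 mol.
Mass of CaCl₂: 2515 × 111 = 279,100 g.

279 kg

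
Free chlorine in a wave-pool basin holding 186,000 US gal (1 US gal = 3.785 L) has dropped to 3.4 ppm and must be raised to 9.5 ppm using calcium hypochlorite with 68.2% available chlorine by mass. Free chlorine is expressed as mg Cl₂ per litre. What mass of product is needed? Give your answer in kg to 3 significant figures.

6.30 kg

Volume: 186,000 US gal × 3.785 L/gal = 704,010 L.
Chlorine deficit: 9.5 − 3.4 = 6.1 ppm = 6.1 mg/L as Cl₂.
Cl₂ equivalent needed: 6.1 mg/L × 704,010 L = 4,294,000 mg = 4294 g.
Product at 68.2% available chlorine: 4294 / 0.682 = 6297 g.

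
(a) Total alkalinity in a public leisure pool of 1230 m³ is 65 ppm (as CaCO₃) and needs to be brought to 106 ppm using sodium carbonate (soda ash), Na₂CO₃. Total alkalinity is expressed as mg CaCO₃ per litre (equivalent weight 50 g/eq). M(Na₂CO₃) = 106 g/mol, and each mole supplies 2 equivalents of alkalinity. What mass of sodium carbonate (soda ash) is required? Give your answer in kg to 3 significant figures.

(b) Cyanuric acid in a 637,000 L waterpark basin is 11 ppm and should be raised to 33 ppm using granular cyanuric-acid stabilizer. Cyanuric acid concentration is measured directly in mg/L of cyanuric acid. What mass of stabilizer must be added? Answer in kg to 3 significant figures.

(a) Volume: 1230 m³ = 1,230,000 L.
(a) Alkalinity to add: (106 − 65) = 41 mg/L as CaCO₃ × 1,230,000 L = 50,430 g as CaCO₃.
(a) Equivalents: 50,430 g ÷ 50 g/eq = 1009 eq.
(a) Each mole of Na₂CO₃ supplies 2 eq, so 1009 / 2 = 504.3 mol.
(a) Mass: 504.3 mol × 106 g/mol = 53,460 g.

(b) CYA to add: (33 − 11) = 22 mg/L × 637,000 L = 14,010 g cyanuric acid.

(a) 53.5 kg; (b) 14.0 kg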